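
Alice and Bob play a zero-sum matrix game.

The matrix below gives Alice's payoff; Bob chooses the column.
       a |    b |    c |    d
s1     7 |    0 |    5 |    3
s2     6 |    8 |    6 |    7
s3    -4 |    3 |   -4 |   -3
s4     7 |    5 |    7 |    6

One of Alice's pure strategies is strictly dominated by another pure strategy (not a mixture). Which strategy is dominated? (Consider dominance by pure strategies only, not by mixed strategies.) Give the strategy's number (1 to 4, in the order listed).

Compare s3 with s2: 6 > -4, 8 > 3, 6 > -4, 7 > -3.
So s2 strictly dominates s3 for Alice; s3 is strictly dominated.

3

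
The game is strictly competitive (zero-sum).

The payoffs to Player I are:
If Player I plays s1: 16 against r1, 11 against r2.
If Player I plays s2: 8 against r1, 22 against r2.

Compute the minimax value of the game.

264/19

Row minima are 11 and 8, so Player I's maximin is 11; column maxima are 16 and 22, so Player II's minimax is 16. These differ, so the equilibrium is in mixed strategies.
Let Player I play s1 with probability p. Player II is indifferent when 16p + 8(1−p) = 11p + 22(1−p), giving p = 14/19.
Let Player II play r1 with probability q. Player I is indifferent when 16q + 11(1−q) = 8q + 22(1−q), giving q = 11/19.
The value is 16·(11/19) + (11)·(8/19) = 264/19.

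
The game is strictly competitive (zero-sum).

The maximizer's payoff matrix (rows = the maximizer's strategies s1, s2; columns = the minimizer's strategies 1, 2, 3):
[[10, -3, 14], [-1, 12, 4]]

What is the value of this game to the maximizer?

9/2

Column 3 is strictly dominated by 1 for the minimizer (it gives the maximizer more in every row).
The remaining 2×2 game on (s1, s2) × (1, 2) has no saddle point. Let the maximizer play s1 with probability p; indifference gives 10p − (1−p) = −3p + 12(1−p), so p = 1/2.
Similarly the minimizer's optimal q on 1 is 15/26, and the value is 10·(15/26) + (-3)·(11/26) = 9/2.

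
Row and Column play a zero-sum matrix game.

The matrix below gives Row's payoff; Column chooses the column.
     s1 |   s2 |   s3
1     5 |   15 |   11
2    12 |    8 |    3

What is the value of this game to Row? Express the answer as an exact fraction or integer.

39/5

Column s2 is strictly dominated by s3 for Column (it gives Row more in every row).
The remaining 2×2 game on (1, 2) × (s1, s3) has no saddle point. Let Row play 1 with probability p; indifference gives 5p + 12(1−p) = 11p + 3(1−p), so p = 3/5.
Similarly Column's optimal q on s1 is 8/15, and the value is 5·(8/15) + (11)·(7/15) = 39/5.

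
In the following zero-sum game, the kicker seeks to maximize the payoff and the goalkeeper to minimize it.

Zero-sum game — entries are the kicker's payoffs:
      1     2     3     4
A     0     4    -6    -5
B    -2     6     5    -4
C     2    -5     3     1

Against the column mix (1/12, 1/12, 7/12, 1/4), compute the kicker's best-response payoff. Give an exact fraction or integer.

A: (0)·(1/12) + (4)·(1/12) + (-6)·(7/12) + (-5)·(1/4) = -53/12.
B: (-2)·(1/12) + (6)·(1/12) + (5)·(7/12) + (-4)·(1/4) = 9/4.
C: (2)·(1/12) + (-5)·(1/12) + (3)·(7/12) + (1)·(1/4) = 7/4.
The best pure response is B with expected payoff 9/4.

9/4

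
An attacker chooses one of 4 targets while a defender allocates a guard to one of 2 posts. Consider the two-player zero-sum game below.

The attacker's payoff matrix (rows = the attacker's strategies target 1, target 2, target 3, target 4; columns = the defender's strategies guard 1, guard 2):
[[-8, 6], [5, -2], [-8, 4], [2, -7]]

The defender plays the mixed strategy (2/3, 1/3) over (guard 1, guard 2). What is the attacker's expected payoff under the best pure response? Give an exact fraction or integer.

8/3

target 1: (-8)·(2/3) + (6)·(1/3) = -10/3.
target 2: (5)·(2/3) + (-2)·(1/3) = 8/3.
target 3: (-8)·(2/3) + (4)·(1/3) = -4.
target 4: (2)·(2/3) + (-7)·(1/3) = -1.
The best pure response is target 2 with expected payoff 8/3.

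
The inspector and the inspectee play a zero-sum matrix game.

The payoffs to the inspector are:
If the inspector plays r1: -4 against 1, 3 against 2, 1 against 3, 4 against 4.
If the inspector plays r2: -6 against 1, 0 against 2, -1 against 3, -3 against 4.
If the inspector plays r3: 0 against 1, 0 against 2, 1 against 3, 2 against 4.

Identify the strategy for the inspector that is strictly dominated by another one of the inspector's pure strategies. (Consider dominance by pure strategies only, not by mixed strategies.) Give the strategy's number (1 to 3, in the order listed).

Compare r2 with r1: -4 > -6, 3 > 0, 1 > -1, 4 > -3.
So r1 strictly dominates r2 for the inspector; r2 is strictly dominated.

2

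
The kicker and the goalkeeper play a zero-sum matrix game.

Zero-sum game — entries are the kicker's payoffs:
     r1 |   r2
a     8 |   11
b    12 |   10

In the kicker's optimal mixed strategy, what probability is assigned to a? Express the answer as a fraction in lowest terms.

2/5

Row minima are 8 and 10, so the kicker's maximin is 10; column maxima are 12 and 11, so the goalkeeper's minimax is 11. These differ, so the equilibrium is in mixed strategies.
Let the kicker play a with probability p. The goalkeeper is indifferent when 8p + 12(1−p) = 11p + 10(1−p), giving p = 2/5.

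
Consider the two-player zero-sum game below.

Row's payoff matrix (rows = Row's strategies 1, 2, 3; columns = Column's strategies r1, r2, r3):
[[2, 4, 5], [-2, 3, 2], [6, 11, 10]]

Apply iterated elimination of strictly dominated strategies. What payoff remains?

Column r3 is strictly dominated by r1 for Column (2<5, -2<2, 6<10); eliminate r3.
Column r2 is strictly dominated by r1 for Column (2<4, -2<3, 6<11); eliminate r2.
Row 2 is strictly dominated by row 1 (2>-2); eliminate 2.
Row 1 is strictly dominated by row 3 (6>2); eliminate 1.
Only (3, r1) remains, with payoff 6.

6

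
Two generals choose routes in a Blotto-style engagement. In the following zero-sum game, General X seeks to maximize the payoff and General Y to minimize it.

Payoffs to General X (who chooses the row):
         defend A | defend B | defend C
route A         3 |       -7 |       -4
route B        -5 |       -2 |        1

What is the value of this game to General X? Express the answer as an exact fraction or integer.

Column defend C is strictly dominated by defend B for General Y (it gives General X more in every row).
The remaining 2×2 game on (route A, route B) × (defend A, defend B) has no saddle point. Let General X play route A with probability p; indifference gives 3p − 5(1−p) = −7p − 2(1−p), so p = 3/13.
Similarly General Y's optimal q on defend A is 5/13, and the value is 3·(5/13) + (-7)·(8/13) = -41/13.

-41/13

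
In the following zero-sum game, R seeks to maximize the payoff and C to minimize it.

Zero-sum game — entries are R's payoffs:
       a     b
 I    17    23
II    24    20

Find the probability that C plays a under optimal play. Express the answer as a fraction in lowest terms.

3/10

Row minima are 17 and 20, so R's maximin is 20; column maxima are 24 and 23, so C's minimax is 23. These differ, so the equilibrium is in mixed strategies.
Let C play a with probability q. R is indifferent when 17q + 23(1−q) = 24q + 20(1−q), giving q = 3/10.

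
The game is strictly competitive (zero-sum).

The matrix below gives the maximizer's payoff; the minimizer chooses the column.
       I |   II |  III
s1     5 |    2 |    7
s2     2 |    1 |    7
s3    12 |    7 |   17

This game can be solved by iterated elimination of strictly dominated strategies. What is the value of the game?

7

Column I is strictly dominated by II for the minimizer (2<5, 1<2, 7<12); eliminate I.
Row s2 is strictly dominated by row s3 (7>1, 17>7); eliminate s2.
Row s1 is strictly dominated by row s3 (7>2, 17>7); eliminate s1.
Column III is strictly dominated by II for the minimizer (7<17); eliminate III.
Only (s3, II) remains, with payoff 7.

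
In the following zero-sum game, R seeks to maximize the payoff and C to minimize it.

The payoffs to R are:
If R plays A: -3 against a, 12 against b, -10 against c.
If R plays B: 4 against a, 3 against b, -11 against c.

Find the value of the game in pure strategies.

Row minima: -10, -11 → R's maximin is -10.
Column maxima: 4, 12, -10 → C's minimax is -10.
They coincide at (A, c), so the value is -10.

-10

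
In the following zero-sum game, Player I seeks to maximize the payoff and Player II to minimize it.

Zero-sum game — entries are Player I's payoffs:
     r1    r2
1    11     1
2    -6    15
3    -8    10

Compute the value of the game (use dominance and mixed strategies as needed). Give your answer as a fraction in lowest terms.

Row 3 is strictly dominated by row 2, so Player I never plays it.
The remaining 2×2 game on (1, 2) × (r1, r2) has no saddle point. Let Player I play 1 with probability p; indifference gives 11p − 6(1−p) = p + 15(1−p), so p = 21/31.
Similarly Player II's optimal q on r1 is 14/31, and the value is 11·(14/31) + (1)·(17/31) = 171/31.

171/31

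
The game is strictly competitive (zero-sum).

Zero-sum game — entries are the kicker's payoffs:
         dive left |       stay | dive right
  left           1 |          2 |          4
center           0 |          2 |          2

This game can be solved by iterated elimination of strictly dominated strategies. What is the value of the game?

Column stay is strictly dominated by dive left for the goalkeeper (1<2, 0<2); eliminate stay.
Row center is strictly dominated by row left (1>0, 4>2); eliminate center.
Column dive right is strictly dominated by dive left for the goalkeeper (1<4); eliminate dive right.
Only (left, dive left) remains, with payoff 1.

1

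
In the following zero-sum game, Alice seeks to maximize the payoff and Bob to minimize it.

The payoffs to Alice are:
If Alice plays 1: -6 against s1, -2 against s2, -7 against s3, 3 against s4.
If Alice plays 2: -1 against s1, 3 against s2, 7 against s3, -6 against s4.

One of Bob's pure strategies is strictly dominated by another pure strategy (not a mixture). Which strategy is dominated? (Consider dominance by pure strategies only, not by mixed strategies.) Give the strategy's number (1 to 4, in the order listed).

Bob prefers columns that give Alice less. Compare s2 with s1: -6 < -2, -1 < 3.
So s1 strictly dominates s2 for Bob; s2 is strictly dominated.

2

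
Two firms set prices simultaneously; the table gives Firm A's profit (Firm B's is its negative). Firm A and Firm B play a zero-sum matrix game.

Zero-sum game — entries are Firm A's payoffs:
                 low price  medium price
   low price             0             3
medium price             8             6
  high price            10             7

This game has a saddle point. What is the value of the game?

7

Row minima: 0, 6, 7 → Firm A's maximin is 7.
Column maxima: 10, 7 → Firm B's minimax is 7.
They coincide at (high price, medium price), so the value is 7.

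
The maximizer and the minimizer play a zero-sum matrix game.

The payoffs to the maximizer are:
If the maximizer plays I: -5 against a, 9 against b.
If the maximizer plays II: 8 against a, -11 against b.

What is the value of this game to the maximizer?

Row minima are -5 and -11, so the maximizer's maximin is -5; column maxima are 8 and 9, so the minimizer's minimax is 8. These differ, so the equilibrium is in mixed strategies.
Let the maximizer play I with probability p. The minimizer is indifferent when −5p + 8(1−p) = 9p − 11(1−p), giving p = 19/33.
Let the minimizer play a with probability q. The maximizer is indifferent when −5q + 9(1−q) = 8q − 11(1−q), giving q = 20/33.
The value is -5·(20/33) + (9)·(13/33) = 17/33.

17/33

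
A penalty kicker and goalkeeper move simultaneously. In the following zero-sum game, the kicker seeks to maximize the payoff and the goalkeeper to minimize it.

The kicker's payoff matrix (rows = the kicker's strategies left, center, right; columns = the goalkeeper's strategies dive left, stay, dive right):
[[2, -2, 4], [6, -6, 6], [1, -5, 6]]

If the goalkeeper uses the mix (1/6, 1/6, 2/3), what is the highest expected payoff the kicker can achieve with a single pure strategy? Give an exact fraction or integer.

4

left: (2)·(1/6) + (-2)·(1/6) + (4)·(2/3) = 8/3.
center: (6)·(1/6) + (-6)·(1/6) + (6)·(2/3) = 4.
right: (1)·(1/6) + (-5)·(1/6) + (6)·(2/3) = 10/3.
The best pure response is center with expected payoff 4.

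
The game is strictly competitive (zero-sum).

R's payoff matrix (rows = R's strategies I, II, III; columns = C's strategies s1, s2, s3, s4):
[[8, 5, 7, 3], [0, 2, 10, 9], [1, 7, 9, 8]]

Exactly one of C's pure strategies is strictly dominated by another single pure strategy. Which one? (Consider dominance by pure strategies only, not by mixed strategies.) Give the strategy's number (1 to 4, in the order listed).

3

C prefers columns that give R less. Compare s3 with s2: 5 < 7, 2 < 10, 7 < 9.
So s2 strictly dominates s3 for C; s3 is strictly dominated.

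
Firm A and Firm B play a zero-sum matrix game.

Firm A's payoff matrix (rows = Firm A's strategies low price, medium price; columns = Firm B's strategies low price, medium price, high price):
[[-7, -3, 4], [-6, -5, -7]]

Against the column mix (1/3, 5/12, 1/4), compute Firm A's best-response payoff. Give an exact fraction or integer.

-31/12

low price: (-7)·(1/3) + (-3)·(5/12) + (4)·(1/4) = -31/12.
medium price: (-6)·(1/3) + (-5)·(5/12) + (-7)·(1/4) = -35/6.
The best pure response is low price with expected payoff -31/12.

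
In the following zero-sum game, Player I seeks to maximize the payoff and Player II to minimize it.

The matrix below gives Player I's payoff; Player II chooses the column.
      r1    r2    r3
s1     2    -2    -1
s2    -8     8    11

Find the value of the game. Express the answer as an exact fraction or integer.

Column r3 is strictly dominated by r2 for Player II (it gives Player I more in every row).
The remaining 2×2 game on (s1, s2) × (r1, r2) has no saddle point. Let Player I play s1 with probability p; indifference gives 2p − 8(1−p) = −2p + 8(1−p), so p = 4/5.
Similarly Player II's optimal q on r1 is 1/2, and the value is 2·(1/2) + (-2)·(1/2) = 0.

0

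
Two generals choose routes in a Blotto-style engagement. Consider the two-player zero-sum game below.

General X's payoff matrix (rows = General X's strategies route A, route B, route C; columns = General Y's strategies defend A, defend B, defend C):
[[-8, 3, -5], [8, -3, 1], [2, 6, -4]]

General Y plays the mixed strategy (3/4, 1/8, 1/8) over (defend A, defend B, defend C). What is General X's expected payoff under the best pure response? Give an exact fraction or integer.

23/4

route A: (-8)·(3/4) + (3)·(1/8) + (-5)·(1/8) = -25/4.
route B: (8)·(3/4) + (-3)·(1/8) + (1)·(1/8) = 23/4.
route C: (2)·(3/4) + (6)·(1/8) + (-4)·(1/8) = 7/4.
The best pure response is route B with expected payoff 23/4.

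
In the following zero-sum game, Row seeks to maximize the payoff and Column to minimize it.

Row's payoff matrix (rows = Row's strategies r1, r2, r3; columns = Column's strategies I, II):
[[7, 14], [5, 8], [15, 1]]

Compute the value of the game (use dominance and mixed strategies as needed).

29/3

Row r2 is strictly dominated by row r1, so Row never plays it.
The remaining 2×2 game on (r1, r3) × (I, II) has no saddle point. Let Row play r1 with probability p; indifference gives 7p + 15(1−p) = 14p + (1−p), so p = 2/3.
Similarly Column's optimal q on I is 13/21, and the value is 7·(13/21) + (14)·(8/21) = 29/3.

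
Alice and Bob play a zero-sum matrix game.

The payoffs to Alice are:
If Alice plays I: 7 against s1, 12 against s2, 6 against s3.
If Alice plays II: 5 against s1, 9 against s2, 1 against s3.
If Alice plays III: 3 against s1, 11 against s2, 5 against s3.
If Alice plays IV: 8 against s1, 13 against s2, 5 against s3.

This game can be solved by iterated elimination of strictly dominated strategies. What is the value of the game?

6

Row III is strictly dominated by row I (7>3, 12>11, 6>5); eliminate III.
Row II is strictly dominated by row I (7>5, 12>9, 6>1); eliminate II.
Column s2 is strictly dominated by s1 for Bob (7<12, 8<13); eliminate s2.
Column s1 is strictly dominated by s3 for Bob (6<7, 5<8); eliminate s1.
Row IV is strictly dominated by row I (6>5); eliminate IV.
Only (I, s3) remains, with payoff 6.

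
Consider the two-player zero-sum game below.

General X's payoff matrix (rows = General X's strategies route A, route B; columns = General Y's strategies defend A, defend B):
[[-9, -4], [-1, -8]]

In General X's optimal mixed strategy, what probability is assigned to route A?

Row minima are -9 and -8, so General X's maximin is -8; column maxima are -1 and -4, so General Y's minimax is -4. These differ, so the equilibrium is in mixed strategies.
Let General X play route A with probability p. General Y is indifferent when −9p − (1−p) = −4p − 8(1−p), giving p = 7/12.

7/12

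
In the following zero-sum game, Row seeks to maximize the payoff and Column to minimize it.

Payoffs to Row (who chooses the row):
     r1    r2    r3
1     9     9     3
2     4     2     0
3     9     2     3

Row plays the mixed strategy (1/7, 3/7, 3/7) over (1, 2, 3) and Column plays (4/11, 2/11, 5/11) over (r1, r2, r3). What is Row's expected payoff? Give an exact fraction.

42/11

Against (4/11, 2/11, 5/11), each row's expected payoff is 1: 69/11; 2: 20/11; 3: 5.
Taking the (1/7, 3/7, 3/7)-weighted average: (1/7)·(69/11) + (3/7)·(20/11) + (3/7)·(5) = 42/11.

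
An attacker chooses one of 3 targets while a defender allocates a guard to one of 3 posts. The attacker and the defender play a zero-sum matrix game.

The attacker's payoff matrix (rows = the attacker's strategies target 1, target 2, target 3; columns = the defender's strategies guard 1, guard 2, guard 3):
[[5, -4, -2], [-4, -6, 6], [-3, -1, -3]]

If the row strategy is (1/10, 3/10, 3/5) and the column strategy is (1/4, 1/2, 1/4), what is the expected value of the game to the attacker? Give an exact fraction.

-83/40

Against (1/4, 1/2, 1/4), each row's expected payoff is target 1: -5/4; target 2: -5/2; target 3: -2.
Taking the (1/10, 3/10, 3/5)-weighted average: (1/10)·(-5/4) + (3/10)·(-5/2) + (3/5)·(-2) = -83/40.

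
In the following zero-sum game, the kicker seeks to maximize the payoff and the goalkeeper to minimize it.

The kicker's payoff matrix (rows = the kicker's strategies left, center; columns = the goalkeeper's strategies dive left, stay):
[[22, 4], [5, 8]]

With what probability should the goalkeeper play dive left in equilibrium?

4/21

Row minima are 4 and 5, so the kicker's maximin is 5; column maxima are 22 and 8, so the goalkeeper's minimax is 8. These differ, so the equilibrium is in mixed strategies.
Let the goalkeeper play dive left with probability q. The kicker is indifferent when 22q + 4(1−q) = 5q + 8(1−q), giving q = 4/21.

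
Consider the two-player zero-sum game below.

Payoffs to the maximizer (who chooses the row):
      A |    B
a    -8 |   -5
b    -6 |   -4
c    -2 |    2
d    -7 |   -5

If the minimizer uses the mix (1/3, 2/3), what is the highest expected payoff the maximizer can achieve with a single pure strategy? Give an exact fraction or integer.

a: (-8)·(1/3) + (-5)·(2/3) = -6.
b: (-6)·(1/3) + (-4)·(2/3) = -14/3.
c: (-2)·(1/3) + (2)·(2/3) = 2/3.
d: (-7)·(1/3) + (-5)·(2/3) = -17/3.
The best pure response is c with expected payoff 2/3.

2/3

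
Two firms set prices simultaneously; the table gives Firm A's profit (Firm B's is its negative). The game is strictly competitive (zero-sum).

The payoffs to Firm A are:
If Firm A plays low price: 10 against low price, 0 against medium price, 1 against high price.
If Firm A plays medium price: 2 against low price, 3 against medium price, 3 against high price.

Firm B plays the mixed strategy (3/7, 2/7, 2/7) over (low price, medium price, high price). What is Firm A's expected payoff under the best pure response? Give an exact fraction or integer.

low price: (10)·(3/7) + (0)·(2/7) + (1)·(2/7) = 32/7.
medium price: (2)·(3/7) + (3)·(2/7) + (3)·(2/7) = 18/7.
The best pure response is low price with expected payoff 32/7.

32/7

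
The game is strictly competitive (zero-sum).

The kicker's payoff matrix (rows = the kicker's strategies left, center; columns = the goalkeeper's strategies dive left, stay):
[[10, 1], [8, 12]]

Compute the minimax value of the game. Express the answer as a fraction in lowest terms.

112/13

Row minima are 1 and 8, so the kicker's maximin is 8; column maxima are 10 and 12, so the goalkeeper's minimax is 10. These differ, so the equilibrium is in mixed strategies.
Let the kicker play left with probability p. The goalkeeper is indifferent when 10p + 8(1−p) = p + 12(1−p), giving p = 4/13.
Let the goalkeeper play dive left with probability q. The kicker is indifferent when 10q + (1−q) = 8q + 12(1−q), giving q = 11/13.
The value is 10·(11/13) + (1)·(2/13) = 112/13.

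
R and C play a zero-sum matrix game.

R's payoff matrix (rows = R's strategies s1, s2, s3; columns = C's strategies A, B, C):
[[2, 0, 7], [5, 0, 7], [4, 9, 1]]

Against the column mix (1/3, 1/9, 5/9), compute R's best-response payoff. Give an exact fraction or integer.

s1: (2)·(1/3) + (0)·(1/9) + (7)·(5/9) = 41/9.
s2: (5)·(1/3) + (0)·(1/9) + (7)·(5/9) = 50/9.
s3: (4)·(1/3) + (9)·(1/9) + (1)·(5/9) = 26/9.
The best pure response is s2 with expected payoff 50/9.

50/9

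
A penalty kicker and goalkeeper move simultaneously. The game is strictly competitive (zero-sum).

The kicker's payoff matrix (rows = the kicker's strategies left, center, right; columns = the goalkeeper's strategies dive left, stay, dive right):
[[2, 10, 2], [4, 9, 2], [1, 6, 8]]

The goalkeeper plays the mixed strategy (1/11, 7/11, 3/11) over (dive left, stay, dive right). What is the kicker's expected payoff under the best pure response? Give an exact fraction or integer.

left: (2)·(1/11) + (10)·(7/11) + (2)·(3/11) = 78/11.
center: (4)·(1/11) + (9)·(7/11) + (2)·(3/11) = 73/11.
right: (1)·(1/11) + (6)·(7/11) + (8)·(3/11) = 67/11.
The best pure response is left with expected payoff 78/11.

78/11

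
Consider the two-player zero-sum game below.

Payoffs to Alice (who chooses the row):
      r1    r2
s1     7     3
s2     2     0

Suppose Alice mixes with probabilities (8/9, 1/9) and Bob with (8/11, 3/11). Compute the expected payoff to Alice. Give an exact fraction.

536/99

Against (8/11, 3/11), each row's expected payoff is s1: 65/11; s2: 16/11.
Taking the (8/9, 1/9)-weighted average: (8/9)·(65/11) + (1/9)·(16/11) = 536/99.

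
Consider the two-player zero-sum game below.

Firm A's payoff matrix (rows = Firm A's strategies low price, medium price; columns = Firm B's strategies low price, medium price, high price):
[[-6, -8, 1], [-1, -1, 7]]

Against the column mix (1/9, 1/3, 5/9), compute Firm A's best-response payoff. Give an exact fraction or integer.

31/9

low price: (-6)·(1/9) + (-8)·(1/3) + (1)·(5/9) = -25/9.
medium price: (-1)·(1/9) + (-1)·(1/3) + (7)·(5/9) = 31/9.
The best pure response is medium price with expected payoff 31/9.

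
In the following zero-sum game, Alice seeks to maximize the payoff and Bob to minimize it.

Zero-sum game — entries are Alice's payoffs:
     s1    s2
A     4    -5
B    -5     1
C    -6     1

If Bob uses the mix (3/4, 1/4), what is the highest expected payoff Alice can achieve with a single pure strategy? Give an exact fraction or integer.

A: (4)·(3/4) + (-5)·(1/4) = 7/4.
B: (-5)·(3/4) + (1)·(1/4) = -7/2.
C: (-6)·(3/4) + (1)·(1/4) = -17/4.
The best pure response is A with expected payoff 7/4.

7/4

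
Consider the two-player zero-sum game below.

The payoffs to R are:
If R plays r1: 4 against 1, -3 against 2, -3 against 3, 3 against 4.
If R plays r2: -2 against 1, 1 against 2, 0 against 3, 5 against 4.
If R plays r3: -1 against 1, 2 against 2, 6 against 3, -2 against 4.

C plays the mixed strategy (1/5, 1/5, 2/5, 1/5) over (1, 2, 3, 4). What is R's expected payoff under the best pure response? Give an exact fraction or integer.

r1: (4)·(1/5) + (-3)·(1/5) + (-3)·(2/5) + (3)·(1/5) = -2/5.
r2: (-2)·(1/5) + (1)·(1/5) + (0)·(2/5) + (5)·(1/5) = 4/5.
r3: (-1)·(1/5) + (2)·(1/5) + (6)·(2/5) + (-2)·(1/5) = 11/5.
The best pure response is r3 with expected payoff 11/5.

11/5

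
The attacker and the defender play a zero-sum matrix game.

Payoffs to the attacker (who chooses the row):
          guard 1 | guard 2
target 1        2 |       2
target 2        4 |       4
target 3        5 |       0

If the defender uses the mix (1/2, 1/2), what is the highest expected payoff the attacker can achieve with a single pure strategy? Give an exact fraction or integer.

target 1: (2)·(1/2) + (2)·(1/2) = 2.
target 2: (4)·(1/2) + (4)·(1/2) = 4.
target 3: (5)·(1/2) + (0)·(1/2) = 5/2.
The best pure response is target 2 with expected payoff 4.

4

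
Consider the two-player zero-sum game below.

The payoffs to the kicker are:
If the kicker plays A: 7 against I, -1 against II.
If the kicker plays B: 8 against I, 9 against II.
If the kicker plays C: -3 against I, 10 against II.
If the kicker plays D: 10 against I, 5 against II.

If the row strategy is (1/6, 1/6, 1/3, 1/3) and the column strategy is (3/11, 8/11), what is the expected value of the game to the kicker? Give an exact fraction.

391/66

Against (3/11, 8/11), each row's expected payoff is A: 13/11; B: 96/11; C: 71/11; D: 70/11.
Taking the (1/6, 1/6, 1/3, 1/3)-weighted average: (1/6)·(13/11) + (1/6)·(96/11) + (1/3)·(71/11) + (1/3)·(70/11) = 391/66.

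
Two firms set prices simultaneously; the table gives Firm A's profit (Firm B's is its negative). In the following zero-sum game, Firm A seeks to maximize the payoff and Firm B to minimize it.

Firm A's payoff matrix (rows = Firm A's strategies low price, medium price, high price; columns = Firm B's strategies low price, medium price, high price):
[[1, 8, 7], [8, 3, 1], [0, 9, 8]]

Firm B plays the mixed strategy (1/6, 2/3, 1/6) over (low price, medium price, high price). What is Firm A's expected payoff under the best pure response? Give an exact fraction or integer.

22/3

low price: (1)·(1/6) + (8)·(2/3) + (7)·(1/6) = 20/3.
medium price: (8)·(1/6) + (3)·(2/3) + (1)·(1/6) = 7/2.
high price: (0)·(1/6) + (9)·(2/3) + (8)·(1/6) = 22/3.
The best pure response is high price with expected payoff 22/3.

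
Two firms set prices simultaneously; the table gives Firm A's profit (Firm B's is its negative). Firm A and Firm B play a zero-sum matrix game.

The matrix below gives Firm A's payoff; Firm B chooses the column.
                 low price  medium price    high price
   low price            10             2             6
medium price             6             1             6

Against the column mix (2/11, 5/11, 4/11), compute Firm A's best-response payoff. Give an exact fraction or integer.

low price: (10)·(2/11) + (2)·(5/11) + (6)·(4/11) = 54/11.
medium price: (6)·(2/11) + (1)·(5/11) + (6)·(4/11) = 41/11.
The best pure response is low price with expected payoff 54/11.

54/11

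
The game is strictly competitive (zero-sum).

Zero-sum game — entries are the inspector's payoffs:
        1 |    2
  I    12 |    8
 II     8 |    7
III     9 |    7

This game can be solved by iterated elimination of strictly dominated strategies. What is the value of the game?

Column 1 is strictly dominated by 2 for the inspectee (8<12, 7<8, 7<9); eliminate 1.
Row III is strictly dominated by row I (8>7); eliminate III.
Row II is strictly dominated by row I (8>7); eliminate II.
Only (I, 2) remains, with payoff 8.

8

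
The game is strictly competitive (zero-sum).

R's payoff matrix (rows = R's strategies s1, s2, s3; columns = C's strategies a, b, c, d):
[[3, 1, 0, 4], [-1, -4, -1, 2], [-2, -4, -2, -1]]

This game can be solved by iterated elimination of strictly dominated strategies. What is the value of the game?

Column a is strictly dominated by b for C (1<3, -4<-1, -4<-2); eliminate a.
Row s2 is strictly dominated by row s1 (1>-4, 0>-1, 4>2); eliminate s2.
Column d is strictly dominated by b for C (1<4, -4<-1); eliminate d.
Row s3 is strictly dominated by row s1 (1>-4, 0>-2); eliminate s3.
Column b is strictly dominated by c for C (0<1); eliminate b.
Only (s1, c) remains, with payoff 0.

0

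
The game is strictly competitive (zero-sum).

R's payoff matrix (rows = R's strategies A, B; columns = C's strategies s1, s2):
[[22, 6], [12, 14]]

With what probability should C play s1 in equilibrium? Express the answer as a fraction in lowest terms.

Row minima are 6 and 12, so R's maximin is 12; column maxima are 22 and 14, so C's minimax is 14. These differ, so the equilibrium is in mixed strategies.
Let C play s1 with probability q. R is indifferent when 22q + 6(1−q) = 12q + 14(1−q), giving q = 4/9.

4/9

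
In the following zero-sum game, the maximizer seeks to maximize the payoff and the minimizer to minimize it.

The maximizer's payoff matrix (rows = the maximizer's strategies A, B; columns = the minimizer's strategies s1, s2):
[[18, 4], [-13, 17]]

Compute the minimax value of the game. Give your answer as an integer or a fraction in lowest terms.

179/22

Row minima are 4 and -13, so the maximizer's maximin is 4; column maxima are 18 and 17, so the minimizer's minimax is 17. These differ, so the equilibrium is in mixed strategies.
Let the maximizer play A with probability p. The minimizer is indifferent when 18p − 13(1−p) = 4p + 17(1−p), giving p = 15/22.
Let the minimizer play s1 with probability q. The maximizer is indifferent when 18q + 4(1−q) = −13q + 17(1−q), giving q = 13/44.
The value is 18·(13/44) + (4)·(31/44) = 179/22.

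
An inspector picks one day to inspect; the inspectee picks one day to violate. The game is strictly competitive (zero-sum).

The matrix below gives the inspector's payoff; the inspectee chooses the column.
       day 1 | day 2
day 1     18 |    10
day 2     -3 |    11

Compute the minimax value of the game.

Row minima are 10 and -3, so the inspector's maximin is 10; column maxima are 18 and 11, so the inspectee's minimax is 11. These differ, so the equilibrium is in mixed strategies.
Let the inspector play day 1 with probability p. The inspectee is indifferent when 18p − 3(1−p) = 10p + 11(1−p), giving p = 7/11.
Let the inspectee play day 1 with probability q. The inspector is indifferent when 18q + 10(1−q) = −3q + 11(1−q), giving q = 1/22.
The value is 18·(1/22) + (10)·(21/22) = 114/11.

114/11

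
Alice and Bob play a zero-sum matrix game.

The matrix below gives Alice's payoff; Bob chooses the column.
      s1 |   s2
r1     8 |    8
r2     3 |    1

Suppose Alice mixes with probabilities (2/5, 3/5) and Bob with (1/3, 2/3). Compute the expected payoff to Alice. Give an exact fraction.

Against (1/3, 2/3), each row's expected payoff is r1: 8; r2: 5/3.
Taking the (2/5, 3/5)-weighted average: (2/5)·(8) + (3/5)·(5/3) = 21/5.

21/5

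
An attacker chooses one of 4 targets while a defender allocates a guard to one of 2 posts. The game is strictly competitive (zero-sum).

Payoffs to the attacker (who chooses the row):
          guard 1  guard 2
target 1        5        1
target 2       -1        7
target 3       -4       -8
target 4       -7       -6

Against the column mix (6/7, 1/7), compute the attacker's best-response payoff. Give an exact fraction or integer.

31/7

target 1: (5)·(6/7) + (1)·(1/7) = 31/7.
target 2: (-1)·(6/7) + (7)·(1/7) = 1/7.
target 3: (-4)·(6/7) + (-8)·(1/7) = -32/7.
target 4: (-7)·(6/7) + (-6)·(1/7) = -48/7.
The best pure response is target 1 with expected payoff 31/7.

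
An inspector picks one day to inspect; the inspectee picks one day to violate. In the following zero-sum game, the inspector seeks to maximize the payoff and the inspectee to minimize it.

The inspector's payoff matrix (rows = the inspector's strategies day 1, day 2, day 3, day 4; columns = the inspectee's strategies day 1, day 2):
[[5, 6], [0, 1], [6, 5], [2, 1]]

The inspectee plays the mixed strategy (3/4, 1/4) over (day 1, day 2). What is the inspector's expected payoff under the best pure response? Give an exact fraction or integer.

day 1: (5)·(3/4) + (6)·(1/4) = 21/4.
day 2: (0)·(3/4) + (1)·(1/4) = 1/4.
day 3: (6)·(3/4) + (5)·(1/4) = 23/4.
day 4: (2)·(3/4) + (1)·(1/4) = 7/4.
The best pure response is day 3 with expected payoff 23/4.

23/4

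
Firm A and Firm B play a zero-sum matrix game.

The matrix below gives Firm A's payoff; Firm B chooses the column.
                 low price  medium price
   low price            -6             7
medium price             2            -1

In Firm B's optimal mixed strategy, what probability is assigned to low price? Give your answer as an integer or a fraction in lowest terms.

Row minima are -6 and -1, so Firm A's maximin is -1; column maxima are 2 and 7, so Firm B's minimax is 2. These differ, so the equilibrium is in mixed strategies.
Let Firm B play low price with probability q. Firm A is indifferent when −6q + 7(1−q) = 2q − (1−q), giving q = 1/2.

1/2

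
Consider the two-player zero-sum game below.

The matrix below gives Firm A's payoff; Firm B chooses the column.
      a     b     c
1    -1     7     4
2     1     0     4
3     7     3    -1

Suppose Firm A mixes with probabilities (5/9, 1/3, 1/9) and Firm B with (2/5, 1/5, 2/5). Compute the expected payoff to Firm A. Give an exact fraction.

22/9

Against (2/5, 1/5, 2/5), each row's expected payoff is 1: 13/5; 2: 2; 3: 3.
Taking the (5/9, 1/3, 1/9)-weighted average: (5/9)·(13/5) + (1/3)·(2) + (1/9)·(3) = 22/9.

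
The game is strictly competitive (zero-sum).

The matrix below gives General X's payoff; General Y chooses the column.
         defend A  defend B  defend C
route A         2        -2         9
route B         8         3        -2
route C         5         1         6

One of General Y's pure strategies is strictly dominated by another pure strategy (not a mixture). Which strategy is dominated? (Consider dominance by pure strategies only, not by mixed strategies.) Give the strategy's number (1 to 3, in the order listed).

1

General Y prefers columns that give General X less. Compare defend A with defend B: -2 < 2, 3 < 8, 1 < 5.
So defend B strictly dominates defend A for General Y; defend A is strictly dominated.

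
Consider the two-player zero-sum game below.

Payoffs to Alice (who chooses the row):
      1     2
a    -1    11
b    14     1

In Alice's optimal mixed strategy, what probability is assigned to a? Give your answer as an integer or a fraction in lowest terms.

13/25

Row minima are -1 and 1, so Alice's maximin is 1; column maxima are 14 and 11, so Bob's minimax is 11. These differ, so the equilibrium is in mixed strategies.
Let Alice play a with probability p. Bob is indifferent when −p + 14(1−p) = 11p + (1−p), giving p = 13/25.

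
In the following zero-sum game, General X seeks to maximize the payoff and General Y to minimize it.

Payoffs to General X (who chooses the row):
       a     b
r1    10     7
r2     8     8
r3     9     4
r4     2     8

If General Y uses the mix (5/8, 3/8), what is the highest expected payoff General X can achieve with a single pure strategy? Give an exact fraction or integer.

r1: (10)·(5/8) + (7)·(3/8) = 71/8.
r2: (8)·(5/8) + (8)·(3/8) = 8.
r3: (9)·(5/8) + (4)·(3/8) = 57/8.
r4: (2)·(5/8) + (8)·(3/8) = 17/4.
The best pure response is r1 with expected payoff 71/8.

71/8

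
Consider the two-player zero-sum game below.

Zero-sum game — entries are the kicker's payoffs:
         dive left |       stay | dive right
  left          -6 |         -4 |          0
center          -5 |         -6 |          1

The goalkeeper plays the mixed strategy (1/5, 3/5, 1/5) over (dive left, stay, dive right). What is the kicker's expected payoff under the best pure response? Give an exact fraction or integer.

left: (-6)·(1/5) + (-4)·(3/5) + (0)·(1/5) = -18/5.
center: (-5)·(1/5) + (-6)·(3/5) + (1)·(1/5) = -22/5.
The best pure response is left with expected payoff -18/5.

-18/5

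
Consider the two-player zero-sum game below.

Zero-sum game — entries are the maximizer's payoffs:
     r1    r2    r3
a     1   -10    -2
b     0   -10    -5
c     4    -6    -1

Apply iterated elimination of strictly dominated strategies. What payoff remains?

-6

Column r3 is strictly dominated by r2 for the minimizer (-10<-2, -10<-5, -6<-1); eliminate r3.
Row a is strictly dominated by row c (4>1, -6>-10); eliminate a.
Column r1 is strictly dominated by r2 for the minimizer (-10<0, -6<4); eliminate r1.
Row b is strictly dominated by row c (-6>-10); eliminate b.
Only (c, r2) remains, with payoff -6.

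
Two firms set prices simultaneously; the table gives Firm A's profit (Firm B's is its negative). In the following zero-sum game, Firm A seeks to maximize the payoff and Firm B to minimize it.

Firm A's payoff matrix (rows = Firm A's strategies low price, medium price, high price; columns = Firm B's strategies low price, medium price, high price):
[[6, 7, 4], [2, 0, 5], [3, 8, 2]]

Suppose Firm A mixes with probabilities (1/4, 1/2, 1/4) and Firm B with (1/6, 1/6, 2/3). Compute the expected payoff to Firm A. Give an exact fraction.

Against (1/6, 1/6, 2/3), each row's expected payoff is low price: 29/6; medium price: 11/3; high price: 19/6.
Taking the (1/4, 1/2, 1/4)-weighted average: (1/4)·(29/6) + (1/2)·(11/3) + (1/4)·(19/6) = 23/6.

23/6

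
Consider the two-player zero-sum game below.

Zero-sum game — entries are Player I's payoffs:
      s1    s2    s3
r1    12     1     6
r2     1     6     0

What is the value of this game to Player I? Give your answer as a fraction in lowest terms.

Column s1 is strictly dominated by s3 for Player II (it gives Player I more in every row).
The remaining 2×2 game on (r1, r2) × (s2, s3) has no saddle point. Let Player I play r1 with probability p; indifference gives p + 6(1−p) = 6p, so p = 6/11.
Similarly Player II's optimal q on s2 is 6/11, and the value is 1·(6/11) + (6)·(5/11) = 36/11.

36/11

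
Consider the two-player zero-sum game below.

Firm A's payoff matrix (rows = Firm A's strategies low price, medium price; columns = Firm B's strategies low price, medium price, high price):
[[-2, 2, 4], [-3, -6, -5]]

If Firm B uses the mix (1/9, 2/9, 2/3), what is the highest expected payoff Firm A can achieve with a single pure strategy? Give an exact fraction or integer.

26/9

low price: (-2)·(1/9) + (2)·(2/9) + (4)·(2/3) = 26/9.
medium price: (-3)·(1/9) + (-6)·(2/9) + (-5)·(2/3) = -5.
The best pure response is low price with expected payoff 26/9.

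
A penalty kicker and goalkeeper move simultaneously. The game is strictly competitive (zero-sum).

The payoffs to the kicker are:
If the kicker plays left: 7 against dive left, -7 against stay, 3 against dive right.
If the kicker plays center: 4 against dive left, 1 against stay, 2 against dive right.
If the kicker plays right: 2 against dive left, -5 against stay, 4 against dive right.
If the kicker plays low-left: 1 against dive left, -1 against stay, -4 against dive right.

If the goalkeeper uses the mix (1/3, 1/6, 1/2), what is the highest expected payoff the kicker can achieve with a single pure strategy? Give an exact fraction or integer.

left: (7)·(1/3) + (-7)·(1/6) + (3)·(1/2) = 8/3.
center: (4)·(1/3) + (1)·(1/6) + (2)·(1/2) = 5/2.
right: (2)·(1/3) + (-5)·(1/6) + (4)·(1/2) = 11/6.
low-left: (1)·(1/3) + (-1)·(1/6) + (-4)·(1/2) = -11/6.
The best pure response is left with expected payoff 8/3.

8/3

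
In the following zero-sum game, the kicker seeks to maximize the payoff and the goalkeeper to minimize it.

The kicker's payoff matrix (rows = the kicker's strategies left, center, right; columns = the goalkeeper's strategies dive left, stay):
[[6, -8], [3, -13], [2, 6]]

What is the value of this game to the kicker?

26/9

Row center is strictly dominated by row left, so the kicker never plays it.
The remaining 2×2 game on (left, right) × (dive left, stay) has no saddle point. Let the kicker play left with probability p; indifference gives 6p + 2(1−p) = −8p + 6(1−p), so p = 2/9.
Similarly the goalkeeper's optimal q on dive left is 7/9, and the value is 6·(7/9) + (-8)·(2/9) = 26/9.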